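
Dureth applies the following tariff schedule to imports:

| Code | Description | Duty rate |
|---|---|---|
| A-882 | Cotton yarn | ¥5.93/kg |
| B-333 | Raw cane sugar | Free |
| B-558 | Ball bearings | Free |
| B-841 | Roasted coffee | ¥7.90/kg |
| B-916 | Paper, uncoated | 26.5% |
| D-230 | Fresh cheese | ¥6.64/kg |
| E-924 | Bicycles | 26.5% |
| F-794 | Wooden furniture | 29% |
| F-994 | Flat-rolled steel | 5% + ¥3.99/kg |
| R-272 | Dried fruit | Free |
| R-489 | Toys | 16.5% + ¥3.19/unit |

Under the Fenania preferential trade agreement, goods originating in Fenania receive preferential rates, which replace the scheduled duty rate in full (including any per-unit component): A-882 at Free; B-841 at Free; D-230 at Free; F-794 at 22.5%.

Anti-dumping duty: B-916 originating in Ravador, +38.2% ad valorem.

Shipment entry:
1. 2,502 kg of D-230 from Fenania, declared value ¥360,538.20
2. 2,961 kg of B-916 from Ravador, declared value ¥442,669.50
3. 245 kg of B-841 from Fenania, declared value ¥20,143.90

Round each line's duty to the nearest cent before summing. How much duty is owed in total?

¥286,407.17

Line 1 (D-230, Fenania, 2,502 kg, ¥360,538.20):
Base rate for D-230 is ¥6.64/kg.
Origin Fenania qualifies under the Dureth–Fenania agreement and D-230 is covered: preferential rate Free applies instead.
Duty = ¥360,538.20 × 0% = ¥0.00.
Line 2 (B-916, Ravador, 2,961 kg, ¥442,669.50):
Base rate for B-916 is 26.5%.
Additional duty on B-916 from Ravador: +38.2%. Applied ad valorem rate: 26.5% + 38.2% = 64.7%.
Duty = ¥442,669.50 × 64.7% = ¥286,407.17.
Line 3 (B-841, Fenania, 245 kg, ¥20,143.90):
Base rate for B-841 is ¥7.90/kg.
Origin Fenania qualifies under the Dureth–Fenania agreement and B-841 is covered: preferential rate Free applies instead.
Duty = ¥20,143.90 × 0% = ¥0.00.
Total = ¥0.00 + ¥286,407.17 + ¥0.00 = ¥286,407.17.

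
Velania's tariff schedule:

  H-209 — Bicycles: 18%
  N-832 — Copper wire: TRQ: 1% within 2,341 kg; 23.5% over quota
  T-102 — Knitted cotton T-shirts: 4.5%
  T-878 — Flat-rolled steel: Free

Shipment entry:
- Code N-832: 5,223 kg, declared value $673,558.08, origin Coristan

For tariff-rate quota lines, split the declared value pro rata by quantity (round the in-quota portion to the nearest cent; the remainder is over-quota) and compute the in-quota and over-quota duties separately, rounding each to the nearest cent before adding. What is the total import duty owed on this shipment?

Line 1 (N-832, Coristan, 5,223 kg, $673,558.08):
Code N-832 is under a tariff-rate quota (threshold 2,341 kg). In-quota: 2,341 kg at 1%; over-quota: 2,882 kg at 23.5%.
Pro-rata value split: in-quota = $673,558.08 × 2,341/5,223 = $301,895.36; over-quota = $673,558.08 − $301,895.36 = $371,662.72.
In-quota duty = $301,895.36 × 1% = $3,018.95. Over-quota duty = $371,662.72 × 23.5% = $87,340.74.
Line duty = $3,018.95 + $87,340.74 = $90,359.69.

$90,359.69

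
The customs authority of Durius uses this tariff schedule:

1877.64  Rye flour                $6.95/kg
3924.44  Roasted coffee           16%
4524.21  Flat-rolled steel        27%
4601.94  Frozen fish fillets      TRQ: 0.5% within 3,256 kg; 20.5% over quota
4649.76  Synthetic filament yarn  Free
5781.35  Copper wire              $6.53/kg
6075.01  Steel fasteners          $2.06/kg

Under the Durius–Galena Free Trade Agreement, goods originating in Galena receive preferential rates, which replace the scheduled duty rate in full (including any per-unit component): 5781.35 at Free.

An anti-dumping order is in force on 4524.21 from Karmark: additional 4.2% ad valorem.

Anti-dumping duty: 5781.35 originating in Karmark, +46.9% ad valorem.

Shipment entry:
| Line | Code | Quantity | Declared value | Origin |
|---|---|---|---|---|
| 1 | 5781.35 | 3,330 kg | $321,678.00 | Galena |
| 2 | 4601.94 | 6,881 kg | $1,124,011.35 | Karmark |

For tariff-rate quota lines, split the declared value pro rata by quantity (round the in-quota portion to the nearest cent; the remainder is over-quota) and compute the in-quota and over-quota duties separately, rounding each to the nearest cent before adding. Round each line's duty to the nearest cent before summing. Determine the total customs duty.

Line 1 (5781.35, Galena, 3,330 kg, $321,678.00):
Base rate for 5781.35 is $6.53/kg.
Origin Galena qualifies under the Durius–Galena agreement and 5781.35 is covered: preferential rate Free applies instead.
The additional-duty order on 5781.35 targets Karmark, not Galena; it does not apply.
Duty = $321,678.00 × 0% = $0.00.
Line 2 (4601.94, Karmark, 6,881 kg, $1,124,011.35):
Code 4601.94 is under a tariff-rate quota (threshold 3,256 kg). In-quota: 3,256 kg at 0.5%; over-quota: 3,625 kg at 20.5%.
Pro-rata value split: in-quota = $1,124,011.35 × 3,256/6,881 = $531,867.60; over-quota = $1,124,011.35 − $531,867.60 = $592,143.75.
In-quota duty = $531,867.60 × 0.5% = $2,659.34. Over-quota duty = $592,143.75 × 20.5% = $121,389.47.
Line duty = $2,659.34 + $121,389.47 = $124,048.81.
Total = $0.00 + $124,048.81 = $124,048.81.

$124,048.81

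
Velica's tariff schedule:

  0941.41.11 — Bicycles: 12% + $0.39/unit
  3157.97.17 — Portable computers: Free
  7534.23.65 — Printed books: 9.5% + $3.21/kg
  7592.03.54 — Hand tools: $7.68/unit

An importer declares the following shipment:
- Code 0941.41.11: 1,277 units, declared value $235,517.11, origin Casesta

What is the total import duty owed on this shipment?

Line 1 (0941.41.11, Casesta, 1,277 units, $235,517.11):
Base rate for 0941.41.11 is 12% + $0.39/unit.
Duty = $235,517.11 × 12% + 1,277 × $0.39 = $28,760.08.

$28,760.08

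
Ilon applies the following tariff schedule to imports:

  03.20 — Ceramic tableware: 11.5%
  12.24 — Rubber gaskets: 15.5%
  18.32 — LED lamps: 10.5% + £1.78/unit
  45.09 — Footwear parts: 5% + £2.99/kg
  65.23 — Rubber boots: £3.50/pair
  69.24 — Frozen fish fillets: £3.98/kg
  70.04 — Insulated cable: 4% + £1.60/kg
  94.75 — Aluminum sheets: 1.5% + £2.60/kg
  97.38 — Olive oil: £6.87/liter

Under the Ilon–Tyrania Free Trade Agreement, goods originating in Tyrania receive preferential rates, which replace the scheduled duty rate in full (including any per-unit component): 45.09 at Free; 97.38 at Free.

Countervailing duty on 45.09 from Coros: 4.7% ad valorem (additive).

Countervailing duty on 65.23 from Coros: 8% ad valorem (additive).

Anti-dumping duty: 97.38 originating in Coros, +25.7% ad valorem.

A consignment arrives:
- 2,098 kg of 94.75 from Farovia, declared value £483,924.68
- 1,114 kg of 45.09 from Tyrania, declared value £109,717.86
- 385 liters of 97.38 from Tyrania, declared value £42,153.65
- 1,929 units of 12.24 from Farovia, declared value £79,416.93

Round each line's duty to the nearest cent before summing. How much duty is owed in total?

Line 1 (94.75, Farovia, 2,098 kg, £483,924.68):
Base rate for 94.75 is 1.5% + £2.60/kg.
Duty = £483,924.68 × 1.5% + 2,098 × £2.60 = £12,713.67.
Line 2 (45.09, Tyrania, 1,114 kg, £109,717.86):
Base rate for 45.09 is 5% + £2.99/kg.
Origin Tyrania qualifies under the Ilon–Tyrania agreement and 45.09 is covered: preferential rate Free applies instead.
The additional-duty order on 45.09 targets Coros, not Tyrania; it does not apply.
Duty = £109,717.86 × 0% = £0.00.
Line 3 (97.38, Tyrania, 385 liters, £42,153.65):
Base rate for 97.38 is £6.87/liter.
Origin Tyrania qualifies under the Ilon–Tyrania agreement and 97.38 is covered: preferential rate Free applies instead.
The additional-duty order on 97.38 targets Coros, not Tyrania; it does not apply.
Duty = £42,153.65 × 0% = £0.00.
Line 4 (12.24, Farovia, 1,929 units, £79,416.93):
Base rate for 12.24 is 15.5%.
Duty = £79,416.93 × 15.5% = £12,309.62.
Total = £12,713.67 + £0.00 + £0.00 + £12,309.62 = £25,023.29.

£25,023.29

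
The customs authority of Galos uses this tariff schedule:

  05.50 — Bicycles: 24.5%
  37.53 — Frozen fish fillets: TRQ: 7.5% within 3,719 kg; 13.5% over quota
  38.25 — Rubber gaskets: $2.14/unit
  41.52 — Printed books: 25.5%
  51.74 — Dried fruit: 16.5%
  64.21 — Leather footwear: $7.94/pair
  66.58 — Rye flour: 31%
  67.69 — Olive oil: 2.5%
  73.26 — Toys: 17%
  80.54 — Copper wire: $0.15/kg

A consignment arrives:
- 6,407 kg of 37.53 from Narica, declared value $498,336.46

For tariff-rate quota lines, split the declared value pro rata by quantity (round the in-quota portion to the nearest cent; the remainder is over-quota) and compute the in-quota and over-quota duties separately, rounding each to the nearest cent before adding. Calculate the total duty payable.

$49,919.60

Line 1 (37.53, Narica, 6,407 kg, $498,336.46):
Code 37.53 is under a tariff-rate quota (threshold 3,719 kg). In-quota: 3,719 kg at 7.5%; over-quota: 2,688 kg at 13.5%.
Pro-rata value split: in-quota = $498,336.46 × 3,719/6,407 = $289,263.82; over-quota = $498,336.46 − $289,263.82 = $209,072.64.
In-quota duty = $289,263.82 × 7.5% = $21,694.79. Over-quota duty = $209,072.64 × 13.5% = $28,224.81.
Line duty = $21,694.79 + $28,224.81 = $49,919.60.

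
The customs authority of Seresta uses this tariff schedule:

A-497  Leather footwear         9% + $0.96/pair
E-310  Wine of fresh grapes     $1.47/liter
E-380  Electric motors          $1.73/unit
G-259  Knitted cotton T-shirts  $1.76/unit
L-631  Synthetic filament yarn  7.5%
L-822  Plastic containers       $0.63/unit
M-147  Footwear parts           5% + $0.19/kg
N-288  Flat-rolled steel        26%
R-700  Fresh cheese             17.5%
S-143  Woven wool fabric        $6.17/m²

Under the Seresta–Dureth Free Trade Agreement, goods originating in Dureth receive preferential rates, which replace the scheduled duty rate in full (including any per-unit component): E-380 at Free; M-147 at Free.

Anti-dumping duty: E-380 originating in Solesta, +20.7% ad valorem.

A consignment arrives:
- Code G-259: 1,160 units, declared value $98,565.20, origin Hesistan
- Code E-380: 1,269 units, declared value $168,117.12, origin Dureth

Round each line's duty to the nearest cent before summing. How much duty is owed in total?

$2,041.60

Line 1 (G-259, Hesistan, 1,160 units, $98,565.20):
Base rate for G-259 is $1.76/unit.
Duty = 1,160 × $1.76 = $2,041.60.
Line 2 (E-380, Dureth, 1,269 units, $168,117.12):
Base rate for E-380 is $1.73/unit.
Origin Dureth qualifies under the Seresta–Dureth agreement and E-380 is covered: preferential rate Free applies instead.
The additional-duty order on E-380 targets Solesta, not Dureth; it does not apply.
Duty = $168,117.12 × 0% = $0.00.
Total = $2,041.60 + $0.00 = $2,041.60.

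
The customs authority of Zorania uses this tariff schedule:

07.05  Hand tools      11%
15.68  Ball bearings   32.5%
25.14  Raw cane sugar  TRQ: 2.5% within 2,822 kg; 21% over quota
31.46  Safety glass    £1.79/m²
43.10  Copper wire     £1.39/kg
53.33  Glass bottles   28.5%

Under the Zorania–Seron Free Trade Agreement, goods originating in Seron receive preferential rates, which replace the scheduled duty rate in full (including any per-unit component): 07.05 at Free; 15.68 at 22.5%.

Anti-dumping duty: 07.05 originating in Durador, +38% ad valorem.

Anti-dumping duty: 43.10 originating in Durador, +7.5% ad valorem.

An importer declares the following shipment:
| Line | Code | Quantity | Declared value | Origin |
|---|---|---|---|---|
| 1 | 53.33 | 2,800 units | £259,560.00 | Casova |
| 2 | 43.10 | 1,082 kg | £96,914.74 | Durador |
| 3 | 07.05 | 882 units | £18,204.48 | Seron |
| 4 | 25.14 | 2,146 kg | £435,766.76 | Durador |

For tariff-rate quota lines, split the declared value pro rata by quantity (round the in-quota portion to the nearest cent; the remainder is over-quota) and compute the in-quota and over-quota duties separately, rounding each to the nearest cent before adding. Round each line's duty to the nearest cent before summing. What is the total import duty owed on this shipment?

Line 1 (53.33, Casova, 2,800 units, £259,560.00):
Base rate for 53.33 is 28.5%.
Duty = £259,560.00 × 28.5% = £73,974.60.
Line 2 (43.10, Durador, 1,082 kg, £96,914.74):
Base rate for 43.10 is £1.39/kg.
Additional duty on 43.10 from Durador: +7.5% ad valorem. Applied ad valorem rate = 7.5%.
Duty = £96,914.74 × 7.5% + 1,082 × £1.39 = £8,772.59.
Line 3 (07.05, Seron, 882 units, £18,204.48):
Base rate for 07.05 is 11%.
Origin Seron qualifies under the Zorania–Seron agreement and 07.05 is covered: preferential rate Free applies instead.
The additional-duty order on 07.05 targets Durador, not Seron; it does not apply.
Duty = £18,204.48 × 0% = £0.00.
Line 4 (25.14, Durador, 2,146 kg, £435,766.76):
Code 25.14 is under a tariff-rate quota (threshold 2,822 kg). Quantity 2,146 kg is within the quota, so the in-quota rate 2.5% applies to the full value.
Duty = £435,766.76 × 2.5% = £10,894.17.
Total = £73,974.60 + £8,772.59 + £0.00 + £10,894.17 = £93,641.36.

£93,641.36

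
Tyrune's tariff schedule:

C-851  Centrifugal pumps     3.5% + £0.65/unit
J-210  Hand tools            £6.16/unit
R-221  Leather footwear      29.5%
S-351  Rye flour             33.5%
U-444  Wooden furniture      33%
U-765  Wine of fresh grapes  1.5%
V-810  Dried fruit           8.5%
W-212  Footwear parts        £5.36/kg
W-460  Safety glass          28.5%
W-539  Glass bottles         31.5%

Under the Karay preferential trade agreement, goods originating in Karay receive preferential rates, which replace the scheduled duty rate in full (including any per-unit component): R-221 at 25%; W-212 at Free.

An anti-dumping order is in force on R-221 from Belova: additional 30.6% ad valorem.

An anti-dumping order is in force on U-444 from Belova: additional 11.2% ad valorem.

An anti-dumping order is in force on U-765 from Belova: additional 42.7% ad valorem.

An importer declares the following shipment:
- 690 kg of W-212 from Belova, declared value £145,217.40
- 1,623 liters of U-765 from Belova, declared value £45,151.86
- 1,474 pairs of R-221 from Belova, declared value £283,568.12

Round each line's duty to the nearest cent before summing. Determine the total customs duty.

£194,079.96

Line 1 (W-212, Belova, 690 kg, £145,217.40):
Base rate for W-212 is £5.36/kg.
W-212 has an FTA preferential rate, but origin Belova is not Karay; base rate stands.
Duty = 690 × £5.36 = £3,698.40.
Line 2 (U-765, Belova, 1,623 liters, £45,151.86):
Base rate for U-765 is 1.5%.
Additional duty on U-765 from Belova: +42.7%. Applied ad valorem rate: 1.5% + 42.7% = 44.2%.
Duty = £45,151.86 × 44.2% = £19,957.12.
Line 3 (R-221, Belova, 1,474 pairs, £283,568.12):
Base rate for R-221 is 29.5%.
R-221 has an FTA preferential rate, but origin Belova is not Karay; base rate stands.
Additional duty on R-221 from Belova: +30.6%. Applied ad valorem rate: 29.5% + 30.6% = 60.1%.
Duty = £283,568.12 × 60.1% = £170,424.44.
Total = £3,698.40 + £19,957.12 + £170,424.44 = £194,079.96.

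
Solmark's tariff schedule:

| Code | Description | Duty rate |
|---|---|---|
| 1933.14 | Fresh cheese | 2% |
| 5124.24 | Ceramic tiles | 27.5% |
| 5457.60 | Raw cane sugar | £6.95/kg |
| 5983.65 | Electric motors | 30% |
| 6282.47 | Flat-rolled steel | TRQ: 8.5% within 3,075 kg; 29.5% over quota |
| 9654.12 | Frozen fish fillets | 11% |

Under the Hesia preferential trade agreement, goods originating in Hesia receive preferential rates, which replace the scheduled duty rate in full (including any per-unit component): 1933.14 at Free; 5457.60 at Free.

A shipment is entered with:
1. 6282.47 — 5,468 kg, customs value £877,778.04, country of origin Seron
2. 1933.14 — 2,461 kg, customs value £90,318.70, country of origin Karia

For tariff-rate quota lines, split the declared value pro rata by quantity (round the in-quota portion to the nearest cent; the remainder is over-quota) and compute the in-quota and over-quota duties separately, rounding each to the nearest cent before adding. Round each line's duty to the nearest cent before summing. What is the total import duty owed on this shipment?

Line 1 (6282.47, Seron, 5,468 kg, £877,778.04):
Code 6282.47 is under a tariff-rate quota (threshold 3,075 kg). In-quota: 3,075 kg at 8.5%; over-quota: 2,393 kg at 29.5%.
Pro-rata value split: in-quota = £877,778.04 × 3,075/5,468 = £493,629.75; over-quota = £877,778.04 − £493,629.75 = £384,148.29.
In-quota duty = £493,629.75 × 8.5% = £41,958.53. Over-quota duty = £384,148.29 × 29.5% = £113,323.75.
Line duty = £41,958.53 + £113,323.75 = £155,282.28.
Line 2 (1933.14, Karia, 2,461 kg, £90,318.70):
Base rate for 1933.14 is 2%.
1933.14 has an FTA preferential rate, but origin Karia is not Hesia; base rate stands.
Duty = £90,318.70 × 2% = £1,806.37.
Total = £155,282.28 + £1,806.37 = £157,088.65.

£157,088.65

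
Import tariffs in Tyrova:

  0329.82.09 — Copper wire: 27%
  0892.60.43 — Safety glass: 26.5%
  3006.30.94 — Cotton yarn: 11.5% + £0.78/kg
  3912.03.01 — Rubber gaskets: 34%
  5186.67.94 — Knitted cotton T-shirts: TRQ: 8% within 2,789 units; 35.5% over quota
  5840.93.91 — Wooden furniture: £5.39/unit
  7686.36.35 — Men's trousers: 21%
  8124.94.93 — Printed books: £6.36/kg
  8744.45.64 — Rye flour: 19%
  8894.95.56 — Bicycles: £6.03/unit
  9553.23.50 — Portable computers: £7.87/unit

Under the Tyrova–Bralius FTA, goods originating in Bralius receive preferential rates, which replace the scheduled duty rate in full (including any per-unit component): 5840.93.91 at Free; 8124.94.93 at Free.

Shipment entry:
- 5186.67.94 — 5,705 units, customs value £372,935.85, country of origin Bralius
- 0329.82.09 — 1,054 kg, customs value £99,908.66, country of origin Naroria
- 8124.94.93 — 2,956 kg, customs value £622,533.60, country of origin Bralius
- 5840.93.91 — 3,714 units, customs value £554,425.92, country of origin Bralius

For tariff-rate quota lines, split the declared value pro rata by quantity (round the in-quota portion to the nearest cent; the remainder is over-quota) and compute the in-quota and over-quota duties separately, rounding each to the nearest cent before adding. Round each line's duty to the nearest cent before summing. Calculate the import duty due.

Line 1 (5186.67.94, Bralius, 5,705 units, £372,935.85):
Code 5186.67.94 is under a tariff-rate quota (threshold 2,789 units). In-quota: 2,789 units at 8%; over-quota: 2,916 units at 35.5%.
Pro-rata value split: in-quota = £372,935.85 × 2,789/5,705 = £182,316.93; over-quota = £372,935.85 − £182,316.93 = £190,618.92.
In-quota duty = £182,316.93 × 8% = £14,585.35. Over-quota duty = £190,618.92 × 35.5% = £67,669.72.
Line duty = £14,585.35 + £67,669.72 = £82,255.07.
Line 2 (0329.82.09, Naroria, 1,054 kg, £99,908.66):
Base rate for 0329.82.09 is 27%.
Duty = £99,908.66 × 27% = £26,975.34.
Line 3 (8124.94.93, Bralius, 2,956 kg, £622,533.60):
Base rate for 8124.94.93 is £6.36/kg.
Origin Bralius qualifies under the Tyrova–Bralius agreement and 8124.94.93 is covered: preferential rate Free applies instead.
Duty = £622,533.60 × 0% = £0.00.
Line 4 (5840.93.91, Bralius, 3,714 units, £554,425.92):
Base rate for 5840.93.91 is £5.39/unit.
Origin Bralius qualifies under the Tyrova–Bralius agreement and 5840.93.91 is covered: preferential rate Free applies instead.
Duty = £554,425.92 × 0% = £0.00.
Total = £82,255.07 + £26,975.34 + £0.00 + £0.00 = £109,230.41.

£109,230.41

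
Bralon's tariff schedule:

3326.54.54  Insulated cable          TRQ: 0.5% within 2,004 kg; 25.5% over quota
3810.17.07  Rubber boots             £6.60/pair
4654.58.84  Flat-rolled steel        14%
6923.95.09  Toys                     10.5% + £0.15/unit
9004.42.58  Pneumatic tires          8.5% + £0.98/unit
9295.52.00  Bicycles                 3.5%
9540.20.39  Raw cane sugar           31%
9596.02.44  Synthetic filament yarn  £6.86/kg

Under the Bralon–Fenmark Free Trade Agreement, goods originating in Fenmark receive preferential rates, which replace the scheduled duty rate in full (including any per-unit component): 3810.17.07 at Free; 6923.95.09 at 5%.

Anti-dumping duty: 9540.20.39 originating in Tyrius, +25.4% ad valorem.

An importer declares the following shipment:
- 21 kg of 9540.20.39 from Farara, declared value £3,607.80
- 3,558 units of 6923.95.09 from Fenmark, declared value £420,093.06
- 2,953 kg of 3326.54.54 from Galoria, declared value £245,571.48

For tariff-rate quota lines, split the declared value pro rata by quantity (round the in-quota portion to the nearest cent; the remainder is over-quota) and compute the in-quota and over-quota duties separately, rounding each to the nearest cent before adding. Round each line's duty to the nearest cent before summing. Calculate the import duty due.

Line 1 (9540.20.39, Farara, 21 kg, £3,607.80):
Base rate for 9540.20.39 is 31%.
The additional-duty order on 9540.20.39 targets Tyrius, not Farara; it does not apply.
Duty = £3,607.80 × 31% = £1,118.42.
Line 2 (6923.95.09, Fenmark, 3,558 units, £420,093.06):
Base rate for 6923.95.09 is 10.5% + £0.15/unit.
Origin Fenmark qualifies under the Bralon–Fenmark agreement and 6923.95.09 is covered: preferential rate 5% applies instead.
Duty = £420,093.06 × 5% = £21,004.65.
Line 3 (3326.54.54, Galoria, 2,953 kg, £245,571.48):
Code 3326.54.54 is under a tariff-rate quota (threshold 2,004 kg). In-quota: 2,004 kg at 0.5%; over-quota: 949 kg at 25.5%.
Pro-rata value split: in-quota = £245,571.48 × 2,004/2,953 = £166,652.64; over-quota = £245,571.48 − £166,652.64 = £78,918.84.
In-quota duty = £166,652.64 × 0.5% = £833.26. Over-quota duty = £78,918.84 × 25.5% = £20,124.30.
Line duty = £833.26 + £20,124.30 = £20,957.56.
Total = £1,118.42 + £21,004.65 + £20,957.56 = £43,080.63.

£43,080.63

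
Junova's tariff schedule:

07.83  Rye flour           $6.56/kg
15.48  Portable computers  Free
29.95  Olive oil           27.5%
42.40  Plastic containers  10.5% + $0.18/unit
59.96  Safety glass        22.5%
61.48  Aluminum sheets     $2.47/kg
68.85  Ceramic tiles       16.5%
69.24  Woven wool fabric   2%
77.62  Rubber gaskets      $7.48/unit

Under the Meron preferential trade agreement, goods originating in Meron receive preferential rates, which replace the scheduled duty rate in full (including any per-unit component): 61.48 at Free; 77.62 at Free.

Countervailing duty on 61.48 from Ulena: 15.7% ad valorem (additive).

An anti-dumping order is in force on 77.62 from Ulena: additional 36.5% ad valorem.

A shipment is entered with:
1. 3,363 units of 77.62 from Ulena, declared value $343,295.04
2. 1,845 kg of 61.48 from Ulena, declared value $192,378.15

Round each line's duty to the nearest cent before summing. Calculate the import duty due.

$185,218.45

Line 1 (77.62, Ulena, 3,363 units, $343,295.04):
Base rate for 77.62 is $7.48/unit.
77.62 has an FTA preferential rate, but origin Ulena is not Meron; base rate stands.
Additional duty on 77.62 from Ulena: +36.5% ad valorem. Applied ad valorem rate = 36.5%.
Duty = $343,295.04 × 36.5% + 3,363 × $7.48 = $150,457.93.
Line 2 (61.48, Ulena, 1,845 kg, $192,378.15):
Base rate for 61.48 is $2.47/kg.
61.48 has an FTA preferential rate, but origin Ulena is not Meron; base rate stands.
Additional duty on 61.48 from Ulena: +15.7% ad valorem. Applied ad valorem rate = 15.7%.
Duty = $192,378.15 × 15.7% + 1,845 × $2.47 = $34,760.52.
Total = $150,457.93 + $34,760.52 = $185,218.45.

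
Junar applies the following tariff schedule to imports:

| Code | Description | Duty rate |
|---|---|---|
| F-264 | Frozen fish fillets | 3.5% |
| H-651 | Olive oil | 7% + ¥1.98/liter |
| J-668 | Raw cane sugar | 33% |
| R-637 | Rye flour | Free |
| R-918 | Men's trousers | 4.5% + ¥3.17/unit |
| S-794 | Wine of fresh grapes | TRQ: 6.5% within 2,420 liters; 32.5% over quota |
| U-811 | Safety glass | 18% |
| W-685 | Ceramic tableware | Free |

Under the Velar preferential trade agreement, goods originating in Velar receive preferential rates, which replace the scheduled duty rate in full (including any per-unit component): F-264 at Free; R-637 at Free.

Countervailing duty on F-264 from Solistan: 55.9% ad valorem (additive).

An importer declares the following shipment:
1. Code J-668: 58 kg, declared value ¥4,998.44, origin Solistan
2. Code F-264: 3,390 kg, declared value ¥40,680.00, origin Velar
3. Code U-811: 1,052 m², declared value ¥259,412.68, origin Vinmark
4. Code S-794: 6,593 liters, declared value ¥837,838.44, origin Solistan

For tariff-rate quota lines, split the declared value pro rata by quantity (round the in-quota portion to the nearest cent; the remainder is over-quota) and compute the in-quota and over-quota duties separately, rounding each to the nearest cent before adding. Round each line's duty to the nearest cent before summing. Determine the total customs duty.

¥240,682.52

Line 1 (J-668, Solistan, 58 kg, ¥4,998.44):
Base rate for J-668 is 33%.
Duty = ¥4,998.44 × 33% = ¥1,649.49.
Line 2 (F-264, Velar, 3,390 kg, ¥40,680.00):
Base rate for F-264 is 3.5%.
Origin Velar qualifies under the Junar–Velar agreement and F-264 is covered: preferential rate Free applies instead.
The additional-duty order on F-264 targets Solistan, not Velar; it does not apply.
Duty = ¥40,680.00 × 0% = ¥0.00.
Line 3 (U-811, Vinmark, 1,052 m², ¥259,412.68):
Base rate for U-811 is 18%.
Duty = ¥259,412.68 × 18% = ¥46,694.28.
Line 4 (S-794, Solistan, 6,593 liters, ¥837,838.44):
Code S-794 is under a tariff-rate quota (threshold 2,420 liters). In-quota: 2,420 liters at 6.5%; over-quota: 4,173 liters at 32.5%.
Pro-rata value split: in-quota = ¥837,838.44 × 2,420/6,593 = ¥307,533.60; over-quota = ¥837,838.44 − ¥307,533.60 = ¥530,304.84.
In-quota duty = ¥307,533.60 × 6.5% = ¥19,989.68. Over-quota duty = ¥530,304.84 × 32.5% = ¥172,349.07.
Line duty = ¥19,989.68 + ¥172,349.07 = ¥192,338.75.
Total = ¥1,649.49 + ¥0.00 + ¥46,694.28 + ¥192,338.75 = ¥240,682.52.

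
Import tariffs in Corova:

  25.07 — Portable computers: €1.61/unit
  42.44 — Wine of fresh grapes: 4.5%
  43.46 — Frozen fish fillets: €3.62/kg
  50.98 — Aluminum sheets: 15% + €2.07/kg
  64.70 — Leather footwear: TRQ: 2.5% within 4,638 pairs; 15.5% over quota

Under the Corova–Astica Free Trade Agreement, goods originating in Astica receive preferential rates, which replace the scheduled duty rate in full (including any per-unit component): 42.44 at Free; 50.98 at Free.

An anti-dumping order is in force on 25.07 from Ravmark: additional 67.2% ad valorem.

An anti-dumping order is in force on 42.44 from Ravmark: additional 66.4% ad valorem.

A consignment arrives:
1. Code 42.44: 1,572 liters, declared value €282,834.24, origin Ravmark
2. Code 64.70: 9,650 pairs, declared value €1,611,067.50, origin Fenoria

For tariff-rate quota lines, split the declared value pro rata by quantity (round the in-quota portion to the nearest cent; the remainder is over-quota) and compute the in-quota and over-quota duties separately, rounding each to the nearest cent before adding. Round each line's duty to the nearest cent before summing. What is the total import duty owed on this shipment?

Line 1 (42.44, Ravmark, 1,572 liters, €282,834.24):
Base rate for 42.44 is 4.5%.
42.44 has an FTA preferential rate, but origin Ravmark is not Astica; base rate stands.
Additional duty on 42.44 from Ravmark: +66.4%. Applied ad valorem rate: 4.5% + 66.4% = 70.9%.
Duty = €282,834.24 × 70.9% = €200,529.48.
Line 2 (64.70, Fenoria, 9,650 pairs, €1,611,067.50):
Code 64.70 is under a tariff-rate quota (threshold 4,638 pairs). In-quota: 4,638 pairs at 2.5%; over-quota: 5,012 pairs at 15.5%.
Pro-rata value split: in-quota = €1,611,067.50 × 4,638/9,650 = €774,314.10; over-quota = €1,611,067.50 − €774,314.10 = €836,753.40.
In-quota duty = €774,314.10 × 2.5% = €19,357.85. Over-quota duty = €836,753.40 × 15.5% = €129,696.78.
Line duty = €19,357.85 + €129,696.78 = €149,054.63.
Total = €200,529.48 + €149,054.63 = €349,584.11.

€349,584.11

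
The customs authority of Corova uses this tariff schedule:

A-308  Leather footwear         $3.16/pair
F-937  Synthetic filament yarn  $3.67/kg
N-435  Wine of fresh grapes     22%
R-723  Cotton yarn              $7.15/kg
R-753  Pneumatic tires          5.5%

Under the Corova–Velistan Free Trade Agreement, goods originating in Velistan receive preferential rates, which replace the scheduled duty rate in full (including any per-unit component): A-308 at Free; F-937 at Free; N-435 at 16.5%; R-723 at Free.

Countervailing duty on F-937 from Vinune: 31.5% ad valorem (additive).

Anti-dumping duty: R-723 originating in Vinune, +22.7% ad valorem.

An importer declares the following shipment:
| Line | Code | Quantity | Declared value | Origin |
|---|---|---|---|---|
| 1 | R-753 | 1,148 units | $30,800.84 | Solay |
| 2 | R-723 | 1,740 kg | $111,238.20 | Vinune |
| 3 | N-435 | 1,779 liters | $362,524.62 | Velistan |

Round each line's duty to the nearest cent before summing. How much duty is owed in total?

Line 1 (R-753, Solay, 1,148 units, $30,800.84):
Base rate for R-753 is 5.5%.
Duty = $30,800.84 × 5.5% = $1,694.05.
Line 2 (R-723, Vinune, 1,740 kg, $111,238.20):
Base rate for R-723 is $7.15/kg.
R-723 has an FTA preferential rate, but origin Vinune is not Velistan; base rate stands.
Additional duty on R-723 from Vinune: +22.7% ad valorem. Applied ad valorem rate = 22.7%.
Duty = $111,238.20 × 22.7% + 1,740 × $7.15 = $37,692.07.
Line 3 (N-435, Velistan, 1,779 liters, $362,524.62):
Base rate for N-435 is 22%.
Origin Velistan qualifies under the Corova–Velistan agreement and N-435 is covered: preferential rate 16.5% applies instead.
Duty = $362,524.62 × 16.5% = $59,816.56.
Total = $1,694.05 + $37,692.07 + $59,816.56 = $99,202.68.

$99,202.68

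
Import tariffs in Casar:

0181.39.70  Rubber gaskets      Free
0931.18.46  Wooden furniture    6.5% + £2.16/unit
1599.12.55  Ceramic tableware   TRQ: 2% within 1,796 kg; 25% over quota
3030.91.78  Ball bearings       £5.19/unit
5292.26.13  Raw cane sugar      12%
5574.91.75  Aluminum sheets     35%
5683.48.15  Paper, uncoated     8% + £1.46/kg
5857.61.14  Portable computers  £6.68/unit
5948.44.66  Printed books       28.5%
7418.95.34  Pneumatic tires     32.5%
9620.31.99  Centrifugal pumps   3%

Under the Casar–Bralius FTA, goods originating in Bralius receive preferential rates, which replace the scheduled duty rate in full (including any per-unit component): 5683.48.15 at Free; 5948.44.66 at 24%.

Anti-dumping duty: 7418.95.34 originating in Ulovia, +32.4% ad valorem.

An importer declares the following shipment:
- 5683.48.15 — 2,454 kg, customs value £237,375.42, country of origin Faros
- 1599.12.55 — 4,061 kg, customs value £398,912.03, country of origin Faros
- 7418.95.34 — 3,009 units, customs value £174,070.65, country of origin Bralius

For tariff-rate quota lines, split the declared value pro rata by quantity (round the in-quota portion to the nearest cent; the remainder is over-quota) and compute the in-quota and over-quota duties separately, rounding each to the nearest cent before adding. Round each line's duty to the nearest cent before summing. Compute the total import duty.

Line 1 (5683.48.15, Faros, 2,454 kg, £237,375.42):
Base rate for 5683.48.15 is 8% + £1.46/kg.
5683.48.15 has an FTA preferential rate, but origin Faros is not Bralius; base rate stands.
Duty = £237,375.42 × 8% + 2,454 × £1.46 = £22,572.87.
Line 2 (1599.12.55, Faros, 4,061 kg, £398,912.03):
Code 1599.12.55 is under a tariff-rate quota (threshold 1,796 kg). In-quota: 1,796 kg at 2%; over-quota: 2,265 kg at 25%.
Pro-rata value split: in-quota = £398,912.03 × 1,796/4,061 = £176,421.08; over-quota = £398,912.03 − £176,421.08 = £222,490.95.
In-quota duty = £176,421.08 × 2% = £3,528.42. Over-quota duty = £222,490.95 × 25% = £55,622.74.
Line duty = £3,528.42 + £55,622.74 = £59,151.16.
Line 3 (7418.95.34, Bralius, 3,009 units, £174,070.65):
Base rate for 7418.95.34 is 32.5%.
Origin Bralius is the FTA partner but 7418.95.34 is not on the preference list; base rate stands.
The additional-duty order on 7418.95.34 targets Ulovia, not Bralius; it does not apply.
Duty = £174,070.65 × 32.5% = £56,572.96.
Total = £22,572.87 + £59,151.16 + £56,572.96 = £138,296.99.

£138,296.99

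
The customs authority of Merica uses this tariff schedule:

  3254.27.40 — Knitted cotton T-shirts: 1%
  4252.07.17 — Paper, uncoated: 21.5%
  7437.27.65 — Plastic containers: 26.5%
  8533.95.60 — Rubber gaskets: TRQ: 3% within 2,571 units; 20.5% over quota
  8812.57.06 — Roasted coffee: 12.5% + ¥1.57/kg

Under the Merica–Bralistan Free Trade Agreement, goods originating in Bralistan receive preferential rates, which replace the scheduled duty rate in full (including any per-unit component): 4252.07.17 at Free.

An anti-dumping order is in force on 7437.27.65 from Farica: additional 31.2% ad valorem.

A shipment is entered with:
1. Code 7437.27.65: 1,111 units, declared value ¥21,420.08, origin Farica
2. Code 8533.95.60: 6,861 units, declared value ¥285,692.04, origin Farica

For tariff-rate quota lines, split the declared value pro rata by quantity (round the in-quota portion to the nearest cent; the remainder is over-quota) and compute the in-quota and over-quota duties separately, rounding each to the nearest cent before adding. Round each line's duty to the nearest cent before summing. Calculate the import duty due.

Line 1 (7437.27.65, Farica, 1,111 units, ¥21,420.08):
Base rate for 7437.27.65 is 26.5%.
Additional duty on 7437.27.65 from Farica: +31.2%. Applied ad valorem rate: 26.5% + 31.2% = 57.7%.
Duty = ¥21,420.08 × 57.7% = ¥12,359.39.
Line 2 (8533.95.60, Farica, 6,861 units, ¥285,692.04):
Code 8533.95.60 is under a tariff-rate quota (threshold 2,571 units). In-quota: 2,571 units at 3%; over-quota: 4,290 units at 20.5%.
Pro-rata value split: in-quota = ¥285,692.04 × 2,571/6,861 = ¥107,056.44; over-quota = ¥285,692.04 − ¥107,056.44 = ¥178,635.60.
In-quota duty = ¥107,056.44 × 3% = ¥3,211.69. Over-quota duty = ¥178,635.60 × 20.5% = ¥36,620.30.
Line duty = ¥3,211.69 + ¥36,620.30 = ¥39,831.99.
Total = ¥12,359.39 + ¥39,831.99 = ¥52,191.38.

¥52,191.38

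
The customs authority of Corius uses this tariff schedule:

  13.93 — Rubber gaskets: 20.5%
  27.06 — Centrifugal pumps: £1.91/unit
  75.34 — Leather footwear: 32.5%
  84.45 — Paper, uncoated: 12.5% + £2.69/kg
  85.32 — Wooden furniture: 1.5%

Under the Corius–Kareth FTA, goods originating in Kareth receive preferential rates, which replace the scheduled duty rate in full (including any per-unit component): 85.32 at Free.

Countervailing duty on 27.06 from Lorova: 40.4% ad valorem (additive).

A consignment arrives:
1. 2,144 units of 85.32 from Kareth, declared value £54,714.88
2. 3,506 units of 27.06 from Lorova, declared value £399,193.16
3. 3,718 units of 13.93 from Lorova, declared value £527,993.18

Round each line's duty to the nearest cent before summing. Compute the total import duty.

£276,209.10

Line 1 (85.32, Kareth, 2,144 units, £54,714.88):
Base rate for 85.32 is 1.5%.
Origin Kareth qualifies under the Corius–Kareth agreement and 85.32 is covered: preferential rate Free applies instead.
Duty = £54,714.88 × 0% = £0.00.
Line 2 (27.06, Lorova, 3,506 units, £399,193.16):
Base rate for 27.06 is £1.91/unit.
Additional duty on 27.06 from Lorova: +40.4% ad valorem. Applied ad valorem rate = 40.4%.
Duty = £399,193.16 × 40.4% + 3,506 × £1.91 = £167,970.50.
Line 3 (13.93, Lorova, 3,718 units, £527,993.18):
Base rate for 13.93 is 20.5%.
Duty = £527,993.18 × 20.5% = £108,238.60.
Total = £0.00 + £167,970.50 + £108,238.60 = £276,209.10.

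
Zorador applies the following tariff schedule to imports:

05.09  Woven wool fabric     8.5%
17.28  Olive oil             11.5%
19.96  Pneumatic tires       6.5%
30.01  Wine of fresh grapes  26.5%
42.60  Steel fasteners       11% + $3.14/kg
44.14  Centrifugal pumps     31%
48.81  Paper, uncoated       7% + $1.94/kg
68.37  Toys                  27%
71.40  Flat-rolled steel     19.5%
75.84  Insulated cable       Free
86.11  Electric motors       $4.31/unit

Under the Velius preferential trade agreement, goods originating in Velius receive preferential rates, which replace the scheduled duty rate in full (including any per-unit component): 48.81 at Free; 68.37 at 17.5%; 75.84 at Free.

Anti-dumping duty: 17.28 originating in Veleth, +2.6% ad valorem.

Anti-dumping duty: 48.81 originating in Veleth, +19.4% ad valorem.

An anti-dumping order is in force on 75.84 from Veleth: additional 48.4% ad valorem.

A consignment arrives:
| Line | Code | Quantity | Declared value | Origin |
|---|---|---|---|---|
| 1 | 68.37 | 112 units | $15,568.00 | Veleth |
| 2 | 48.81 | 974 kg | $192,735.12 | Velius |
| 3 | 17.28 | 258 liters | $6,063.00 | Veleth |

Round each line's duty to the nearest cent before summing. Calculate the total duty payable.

Line 1 (68.37, Veleth, 112 units, $15,568.00):
Base rate for 68.37 is 27%.
68.37 has an FTA preferential rate, but origin Veleth is not Velius; base rate stands.
Duty = $15,568.00 × 27% = $4,203.36.
Line 2 (48.81, Velius, 974 kg, $192,735.12):
Base rate for 48.81 is 7% + $1.94/kg.
Origin Velius qualifies under the Zorador–Velius agreement and 48.81 is covered: preferential rate Free applies instead.
The additional-duty order on 48.81 targets Veleth, not Velius; it does not apply.
Duty = $192,735.12 × 0% = $0.00.
Line 3 (17.28, Veleth, 258 liters, $6,063.00):
Base rate for 17.28 is 11.5%.
Additional duty on 17.28 from Veleth: +2.6%. Applied ad valorem rate: 11.5% + 2.6% = 14.1%.
Duty = $6,063.00 × 14.1% = $854.88.
Total = $4,203.36 + $0.00 + $854.88 = $5,058.24.

$5,058.24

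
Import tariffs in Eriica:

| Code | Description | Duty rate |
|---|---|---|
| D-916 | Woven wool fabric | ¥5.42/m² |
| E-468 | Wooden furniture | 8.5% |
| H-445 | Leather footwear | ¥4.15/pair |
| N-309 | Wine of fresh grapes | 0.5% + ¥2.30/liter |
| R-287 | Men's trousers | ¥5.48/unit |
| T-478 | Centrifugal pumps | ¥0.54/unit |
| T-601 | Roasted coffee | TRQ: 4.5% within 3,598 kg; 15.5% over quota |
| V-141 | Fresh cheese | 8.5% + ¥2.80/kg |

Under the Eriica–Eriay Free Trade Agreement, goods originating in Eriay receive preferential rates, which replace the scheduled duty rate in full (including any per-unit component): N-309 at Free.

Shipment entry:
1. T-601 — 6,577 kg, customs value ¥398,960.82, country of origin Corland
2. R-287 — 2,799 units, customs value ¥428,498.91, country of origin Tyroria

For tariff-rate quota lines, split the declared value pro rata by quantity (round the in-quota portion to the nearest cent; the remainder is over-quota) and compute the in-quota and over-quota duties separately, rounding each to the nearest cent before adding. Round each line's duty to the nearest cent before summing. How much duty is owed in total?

¥53,169.43

Line 1 (T-601, Corland, 6,577 kg, ¥398,960.82):
Code T-601 is under a tariff-rate quota (threshold 3,598 kg). In-quota: 3,598 kg at 4.5%; over-quota: 2,979 kg at 15.5%.
Pro-rata value split: in-quota = ¥398,960.82 × 3,598/6,577 = ¥218,254.68; over-quota = ¥398,960.82 − ¥218,254.68 = ¥180,706.14.
In-quota duty = ¥218,254.68 × 4.5% = ¥9,821.46. Over-quota duty = ¥180,706.14 × 15.5% = ¥28,009.45.
Line duty = ¥9,821.46 + ¥28,009.45 = ¥37,830.91.
Line 2 (R-287, Tyroria, 2,799 units, ¥428,498.91):
Base rate for R-287 is ¥5.48/unit.
Duty = 2,799 × ¥5.48 = ¥15,338.52.
Total = ¥37,830.91 + ¥15,338.52 = ¥53,169.43.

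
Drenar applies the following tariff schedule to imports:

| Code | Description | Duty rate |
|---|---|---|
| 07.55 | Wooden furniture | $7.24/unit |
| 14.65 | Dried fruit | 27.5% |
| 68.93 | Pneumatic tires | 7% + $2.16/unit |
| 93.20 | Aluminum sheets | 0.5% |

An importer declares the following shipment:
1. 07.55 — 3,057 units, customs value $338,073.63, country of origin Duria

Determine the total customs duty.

$22,132.68

Line 1 (07.55, Duria, 3,057 units, $338,073.63):
Base rate for 07.55 is $7.24/unit.
Duty = 3,057 × $7.24 = $22,132.68.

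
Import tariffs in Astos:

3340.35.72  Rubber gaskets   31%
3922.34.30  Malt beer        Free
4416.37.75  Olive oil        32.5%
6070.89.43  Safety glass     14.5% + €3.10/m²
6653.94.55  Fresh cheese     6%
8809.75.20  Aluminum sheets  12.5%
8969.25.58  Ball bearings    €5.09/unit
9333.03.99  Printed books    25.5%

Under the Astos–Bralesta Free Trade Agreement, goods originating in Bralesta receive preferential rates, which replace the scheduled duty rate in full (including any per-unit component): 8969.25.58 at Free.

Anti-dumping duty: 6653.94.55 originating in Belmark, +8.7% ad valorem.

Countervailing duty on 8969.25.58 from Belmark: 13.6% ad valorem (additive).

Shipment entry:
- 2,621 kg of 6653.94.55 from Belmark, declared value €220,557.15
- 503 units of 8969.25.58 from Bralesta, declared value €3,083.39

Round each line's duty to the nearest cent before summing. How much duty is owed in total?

€32,421.90

Line 1 (6653.94.55, Belmark, 2,621 kg, €220,557.15):
Base rate for 6653.94.55 is 6%.
Additional duty on 6653.94.55 from Belmark: +8.7%. Applied ad valorem rate: 6% + 8.7% = 14.7%.
Duty = €220,557.15 × 14.7% = €32,421.90.
Line 2 (8969.25.58, Bralesta, 503 units, €3,083.39):
Base rate for 8969.25.58 is €5.09/unit.
Origin Bralesta qualifies under the Astos–Bralesta agreement and 8969.25.58 is covered: preferential rate Free applies instead.
The additional-duty order on 8969.25.58 targets Belmark, not Bralesta; it does not apply.
Duty = €3,083.39 × 0% = €0.00.
Total = €32,421.90 + €0.00 = €32,421.90.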